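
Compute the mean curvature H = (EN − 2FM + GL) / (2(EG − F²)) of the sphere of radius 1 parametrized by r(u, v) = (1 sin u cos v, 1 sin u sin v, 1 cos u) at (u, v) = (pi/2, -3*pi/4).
H = -1

With E = 1, F = 0, G = sin(u)^2, L = -sin(u)/Abs(sin(u)), M = 0, N = -sin(u)^3/Abs(sin(u)), assemble
  H = (EN − 2FM + GL) / (2(EG − F²)) = -sin(u)/Abs(sin(u)).
At (u, v) = (pi/2, -3*pi/4): H = -1.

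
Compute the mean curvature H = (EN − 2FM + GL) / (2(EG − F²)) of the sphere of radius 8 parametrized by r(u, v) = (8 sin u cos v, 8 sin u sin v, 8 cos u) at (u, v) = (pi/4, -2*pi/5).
H = -1/8

With E = 64, F = 0, G = 64*sin(u)^2, L = -8*sin(u)/Abs(sin(u)), M = 0, N = -8*sin(u)^3/Abs(sin(u)), assemble
  H = (EN − 2FM + GL) / (2(EG − F²)) = -sin(u)/(8*Abs(sin(u))).
At (u, v) = (pi/4, -2*pi/5): H = -1/8.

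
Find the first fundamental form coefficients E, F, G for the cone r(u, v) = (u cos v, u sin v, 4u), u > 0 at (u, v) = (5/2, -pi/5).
E = 17;  F = 0;  G = 25/4

Partials: r_u = (cos(v), sin(v), 4), r_v = (-u*sin(v), u*cos(v), 0). As functions of (u, v):
  E = r_u · r_u = 17,
  F = r_u · r_v = 0,
  G = r_v · r_v = u^2.
Evaluating at (u, v) = (5/2, -pi/5): E = 17, F = 0, G = 25/4.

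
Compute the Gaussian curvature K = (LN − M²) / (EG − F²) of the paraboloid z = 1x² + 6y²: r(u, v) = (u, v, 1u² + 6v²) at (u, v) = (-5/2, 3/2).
K = 6/30625

Coefficients of the first fundamental form: E = 4*u^2 + 1, F = 24*u*v, G = 144*v^2 + 1.
Coefficients of the second fundamental form: L = 2/sqrt(4*u^2 + 144*v^2 + 1), M = 0, N = 12/sqrt(4*u^2 + 144*v^2 + 1).
Assemble K = (LN − M²)/(EG − F²) = 24/(16*u^4 + 1152*u^2*v^2 + 8*u^2 + 20736*v^4 + 288*v^2 + 1). At (u, v) = (-5/2, 3/2): K = 6/30625.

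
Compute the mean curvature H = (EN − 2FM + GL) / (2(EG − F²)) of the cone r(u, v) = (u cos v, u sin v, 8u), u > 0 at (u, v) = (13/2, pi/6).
H = 8*sqrt(65)/845

With E = 65, F = 0, G = u^2, L = 0, M = 0, N = 8*sqrt(65)*u^2/(65*Abs(u)), assemble
  H = (EN − 2FM + GL) / (2(EG − F²)) = 4*sqrt(65)/(65*Abs(u)).
At (u, v) = (13/2, pi/6): H = 8*sqrt(65)/845.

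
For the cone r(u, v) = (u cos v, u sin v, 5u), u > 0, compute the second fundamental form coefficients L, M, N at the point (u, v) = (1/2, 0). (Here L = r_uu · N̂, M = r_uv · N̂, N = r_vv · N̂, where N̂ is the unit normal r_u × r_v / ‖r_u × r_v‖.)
L = 0;  M = 0;  N = 5*sqrt(26)/52

Compute the unit normal N̂(u, v) = (-5*sqrt(26)*u*cos(v)/(26*Abs(u)), -5*sqrt(26)*u*sin(v)/(26*Abs(u)), sqrt(26)*u/(26*Abs(u))), and the second partials r_uu, r_uv, r_vv. Take dot products:
  L(u, v) = r_uu · N̂ = 0,
  M(u, v) = r_uv · N̂ = 0,
  N(u, v) = r_vv · N̂ = 5*sqrt(26)*u^2/(26*Abs(u)).
Evaluating at (u, v) = (1/2, 0):
  L = 0, M = 0, N = 5*sqrt(26)/52.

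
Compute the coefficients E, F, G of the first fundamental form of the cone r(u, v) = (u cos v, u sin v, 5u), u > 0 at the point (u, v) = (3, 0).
E = 26;  F = 0;  G = 9

Partials: r_u = (cos(v), sin(v), 5), r_v = (-u*sin(v), u*cos(v), 0). As functions of (u, v):
  E = r_u · r_u = 26,
  F = r_u · r_v = 0,
  G = r_v · r_v = u^2.
Evaluating at (u, v) = (3, 0): E = 26, F = 0, G = 9.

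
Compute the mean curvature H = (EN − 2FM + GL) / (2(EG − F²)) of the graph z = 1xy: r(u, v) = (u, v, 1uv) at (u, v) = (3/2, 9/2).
H = -27*sqrt(94)/4418

With E = v^2 + 1, F = u*v, G = u^2 + 1, L = 0, M = 1/sqrt(u^2 + v^2 + 1), N = 0, assemble
  H = (EN − 2FM + GL) / (2(EG − F²)) = -u*v/(u^2 + v^2 + 1)^(3/2).
At (u, v) = (3/2, 9/2): H = -27*sqrt(94)/4418.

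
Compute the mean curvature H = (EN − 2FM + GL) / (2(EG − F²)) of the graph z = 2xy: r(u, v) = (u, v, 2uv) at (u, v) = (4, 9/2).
H = -36*sqrt(146)/5329

With E = 4*v^2 + 1, F = 4*u*v, G = 4*u^2 + 1, L = 0, M = 2/sqrt(4*u^2 + 4*v^2 + 1), N = 0, assemble
  H = (EN − 2FM + GL) / (2(EG − F²)) = -8*u*v/(4*u^2 + 4*v^2 + 1)^(3/2).
At (u, v) = (4, 9/2): H = -36*sqrt(146)/5329.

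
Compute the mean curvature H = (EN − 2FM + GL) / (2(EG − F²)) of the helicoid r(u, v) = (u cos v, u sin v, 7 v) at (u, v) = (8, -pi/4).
H = 0

With E = 1, F = 0, G = u^2 + 49, L = 0, M = -7/sqrt(u^2 + 49), N = 0, assemble
  H = (EN − 2FM + GL) / (2(EG − F²)) = 0.
At (u, v) = (8, -pi/4): H = 0.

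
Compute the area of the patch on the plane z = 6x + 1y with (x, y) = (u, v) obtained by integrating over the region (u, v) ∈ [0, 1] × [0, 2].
Area = 2*sqrt(38)

Area = ∫∫ √(EG − F²) du dv with √(EG − F²) = sqrt(38). Integrating over [0, 1] × [0, 2] gives 2*sqrt(38).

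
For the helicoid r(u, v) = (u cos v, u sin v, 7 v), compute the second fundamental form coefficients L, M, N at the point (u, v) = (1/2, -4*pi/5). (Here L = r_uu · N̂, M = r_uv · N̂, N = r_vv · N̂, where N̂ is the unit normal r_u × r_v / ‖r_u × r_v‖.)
L = 0;  M = -14*sqrt(197)/197;  N = 0

Compute the unit normal N̂(u, v) = (7*sin(v)/sqrt(u^2 + 49), -7*cos(v)/sqrt(u^2 + 49), u/sqrt(u^2 + 49)), and the second partials r_uu, r_uv, r_vv. Take dot products:
  L(u, v) = r_uu · N̂ = 0,
  M(u, v) = r_uv · N̂ = -7/sqrt(u^2 + 49),
  N(u, v) = r_vv · N̂ = 0.
Evaluating at (u, v) = (1/2, -4*pi/5):
  L = 0, M = -14*sqrt(197)/197, N = 0.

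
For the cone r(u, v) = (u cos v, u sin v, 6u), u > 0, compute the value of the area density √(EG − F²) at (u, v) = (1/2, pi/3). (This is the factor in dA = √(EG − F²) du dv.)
√(EG − F²)|_{(1/2, pi/3)} = sqrt(37)/2

E = 37, F = 0, G = u^2, so EG − F² = 37*u^2. Taking the positive square root: √(EG − F²) = sqrt(37)*Abs(u). At (u, v) = (1/2, pi/3): sqrt(37)/2.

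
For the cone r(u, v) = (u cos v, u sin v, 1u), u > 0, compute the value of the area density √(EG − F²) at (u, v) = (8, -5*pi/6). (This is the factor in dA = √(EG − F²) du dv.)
√(EG − F²)|_{(8, -5*pi/6)} = 8*sqrt(2)

E = 2, F = 0, G = u^2, so EG − F² = 2*u^2. Taking the positive square root: √(EG − F²) = sqrt(2)*Abs(u). At (u, v) = (8, -5*pi/6): 8*sqrt(2).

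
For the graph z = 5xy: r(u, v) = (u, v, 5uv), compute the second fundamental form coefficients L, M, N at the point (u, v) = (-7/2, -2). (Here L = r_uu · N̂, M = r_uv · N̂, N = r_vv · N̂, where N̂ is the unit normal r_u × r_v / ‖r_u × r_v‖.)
L = 0;  M = 10*sqrt(181)/543;  N = 0

Compute the unit normal N̂(u, v) = (-5*v/sqrt(25*u^2 + 25*v^2 + 1), -5*u/sqrt(25*u^2 + 25*v^2 + 1), 1/sqrt(25*u^2 + 25*v^2 + 1)), and the second partials r_uu, r_uv, r_vv. Take dot products:
  L(u, v) = r_uu · N̂ = 0,
  M(u, v) = r_uv · N̂ = 5/sqrt(25*u^2 + 25*v^2 + 1),
  N(u, v) = r_vv · N̂ = 0.
Evaluating at (u, v) = (-7/2, -2):
  L = 0, M = 10*sqrt(181)/543, N = 0.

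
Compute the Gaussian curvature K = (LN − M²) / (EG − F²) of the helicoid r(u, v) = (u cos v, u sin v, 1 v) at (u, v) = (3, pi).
K = -1/100

Coefficients of the first fundamental form: E = 1, F = 0, G = u^2 + 1.
Coefficients of the second fundamental form: L = 0, M = -1/sqrt(u^2 + 1), N = 0.
Assemble K = (LN − M²)/(EG − F²) = -1/(u^2 + 1)^2. At (u, v) = (3, pi): K = -1/100.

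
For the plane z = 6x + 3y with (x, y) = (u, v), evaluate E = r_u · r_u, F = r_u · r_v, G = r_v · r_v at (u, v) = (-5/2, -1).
E = 37;  F = 18;  G = 10

Partials: r_u = (1, 0, 6), r_v = (0, 1, 3). As functions of (u, v):
  E = r_u · r_u = 37,
  F = r_u · r_v = 18,
  G = r_v · r_v = 10.
Evaluating at (u, v) = (-5/2, -1): E = 37, F = 18, G = 10.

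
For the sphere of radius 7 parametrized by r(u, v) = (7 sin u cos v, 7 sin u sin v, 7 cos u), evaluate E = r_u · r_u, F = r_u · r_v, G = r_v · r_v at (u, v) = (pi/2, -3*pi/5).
E = 49;  F = 0;  G = 49

Partials: r_u = (7*cos(u)*cos(v), 7*sin(v)*cos(u), -7*sin(u)), r_v = (-7*sin(u)*sin(v), 7*sin(u)*cos(v), 0). As functions of (u, v):
  E = r_u · r_u = 49,
  F = r_u · r_v = 0,
  G = r_v · r_v = 49*sin(u)^2.
Evaluating at (u, v) = (pi/2, -3*pi/5): E = 49, F = 0, G = 49.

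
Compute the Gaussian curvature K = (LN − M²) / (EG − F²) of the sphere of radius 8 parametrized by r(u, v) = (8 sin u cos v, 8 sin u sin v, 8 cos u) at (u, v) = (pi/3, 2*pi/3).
K = 1/64

Coefficients of the first fundamental form: E = 64, F = 0, G = 64*sin(u)^2.
Coefficients of the second fundamental form: L = -8*sin(u)/Abs(sin(u)), M = 0, N = -8*sin(u)^3/Abs(sin(u)).
Assemble K = (LN − M²)/(EG − F²) = 1/64. At (u, v) = (pi/3, 2*pi/3): K = 1/64.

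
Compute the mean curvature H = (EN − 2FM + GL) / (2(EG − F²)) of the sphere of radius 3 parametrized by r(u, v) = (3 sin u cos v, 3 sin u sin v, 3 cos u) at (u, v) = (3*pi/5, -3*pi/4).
H = -1/3

With E = 9, F = 0, G = 9*sin(u)^2, L = -3*sin(u)/Abs(sin(u)), M = 0, N = -3*sin(u)^3/Abs(sin(u)), assemble
  H = (EN − 2FM + GL) / (2(EG − F²)) = -sin(u)/(3*Abs(sin(u))).
At (u, v) = (3*pi/5, -3*pi/4): H = -1/3.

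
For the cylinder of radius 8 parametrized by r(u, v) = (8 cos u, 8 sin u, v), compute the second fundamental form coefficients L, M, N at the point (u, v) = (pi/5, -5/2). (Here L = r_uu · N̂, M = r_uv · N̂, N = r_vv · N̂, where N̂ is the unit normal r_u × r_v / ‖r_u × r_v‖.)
L = -8;  M = 0;  N = 0

Compute the unit normal N̂(u, v) = (cos(u), sin(u), 0), and the second partials r_uu, r_uv, r_vv. Take dot products:
  L(u, v) = r_uu · N̂ = -8,
  M(u, v) = r_uv · N̂ = 0,
  N(u, v) = r_vv · N̂ = 0.
Evaluating at (u, v) = (pi/5, -5/2):
  L = -8, M = 0, N = 0.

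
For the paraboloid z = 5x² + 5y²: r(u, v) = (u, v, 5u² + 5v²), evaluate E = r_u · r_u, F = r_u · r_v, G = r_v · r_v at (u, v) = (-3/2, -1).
E = 226;  F = 150;  G = 101

Partials: r_u = (1, 0, 10*u), r_v = (0, 1, 10*v). As functions of (u, v):
  E = r_u · r_u = 100*u^2 + 1,
  F = r_u · r_v = 100*u*v,
  G = r_v · r_v = 100*v^2 + 1.
Evaluating at (u, v) = (-3/2, -1): E = 226, F = 150, G = 101.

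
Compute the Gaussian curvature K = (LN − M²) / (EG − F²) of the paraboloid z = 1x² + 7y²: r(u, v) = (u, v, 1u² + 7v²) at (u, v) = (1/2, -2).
K = 7/154449

Coefficients of the first fundamental form: E = 4*u^2 + 1, F = 28*u*v, G = 196*v^2 + 1.
Coefficients of the second fundamental form: L = 2/sqrt(4*u^2 + 196*v^2 + 1), M = 0, N = 14/sqrt(4*u^2 + 196*v^2 + 1).
Assemble K = (LN − M²)/(EG − F²) = 28/(16*u^4 + 1568*u^2*v^2 + 8*u^2 + 38416*v^4 + 392*v^2 + 1). At (u, v) = (1/2, -2): K = 7/154449.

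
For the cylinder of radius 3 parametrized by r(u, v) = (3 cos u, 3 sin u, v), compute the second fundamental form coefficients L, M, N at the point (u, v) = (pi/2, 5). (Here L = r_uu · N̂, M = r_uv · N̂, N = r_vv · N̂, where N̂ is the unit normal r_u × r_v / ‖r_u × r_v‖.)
L = -3;  M = 0;  N = 0

Compute the unit normal N̂(u, v) = (cos(u), sin(u), 0), and the second partials r_uu, r_uv, r_vv. Take dot products:
  L(u, v) = r_uu · N̂ = -3,
  M(u, v) = r_uv · N̂ = 0,
  N(u, v) = r_vv · N̂ = 0.
Evaluating at (u, v) = (pi/2, 5):
  L = -3, M = 0, N = 0.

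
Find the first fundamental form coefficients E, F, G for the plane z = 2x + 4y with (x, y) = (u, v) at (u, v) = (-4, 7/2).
E = 5;  F = 8;  G = 17

Partials: r_u = (1, 0, 2), r_v = (0, 1, 4). As functions of (u, v):
  E = r_u · r_u = 5,
  F = r_u · r_v = 8,
  G = r_v · r_v = 17.
Evaluating at (u, v) = (-4, 7/2): E = 5, F = 8, G = 17.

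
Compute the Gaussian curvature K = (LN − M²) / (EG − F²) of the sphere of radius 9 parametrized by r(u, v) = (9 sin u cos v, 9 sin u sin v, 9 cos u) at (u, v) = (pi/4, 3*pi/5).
K = 1/81

Coefficients of the first fundamental form: E = 81, F = 0, G = 81*sin(u)^2.
Coefficients of the second fundamental form: L = -9*sin(u)/Abs(sin(u)), M = 0, N = -9*sin(u)^3/Abs(sin(u)).
Assemble K = (LN − M²)/(EG − F²) = 1/81. At (u, v) = (pi/4, 3*pi/5): K = 1/81.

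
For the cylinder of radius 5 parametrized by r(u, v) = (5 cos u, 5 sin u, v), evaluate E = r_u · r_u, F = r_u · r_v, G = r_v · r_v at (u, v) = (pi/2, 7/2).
E = 25;  F = 0;  G = 1

Partials: r_u = (-5*sin(u), 5*cos(u), 0), r_v = (0, 0, 1). As functions of (u, v):
  E = r_u · r_u = 25,
  F = r_u · r_v = 0,
  G = r_v · r_v = 1.
Evaluating at (u, v) = (pi/2, 7/2): E = 25, F = 0, G = 1.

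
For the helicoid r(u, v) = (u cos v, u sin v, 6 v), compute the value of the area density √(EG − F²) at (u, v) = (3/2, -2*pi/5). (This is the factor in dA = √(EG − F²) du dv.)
√(EG − F²)|_{(3/2, -2*pi/5)} = 3*sqrt(17)/2

E = 1, F = 0, G = u^2 + 36, so EG − F² = u^2 + 36. Taking the positive square root: √(EG − F²) = sqrt(u^2 + 36). At (u, v) = (3/2, -2*pi/5): 3*sqrt(17)/2.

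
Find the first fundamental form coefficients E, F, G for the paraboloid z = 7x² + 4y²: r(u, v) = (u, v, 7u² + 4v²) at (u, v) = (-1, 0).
E = 197;  F = 0;  G = 1

Partials: r_u = (1, 0, 14*u), r_v = (0, 1, 8*v). As functions of (u, v):
  E = r_u · r_u = 196*u^2 + 1,
  F = r_u · r_v = 112*u*v,
  G = r_v · r_v = 64*v^2 + 1.
Evaluating at (u, v) = (-1, 0): E = 197, F = 0, G = 1.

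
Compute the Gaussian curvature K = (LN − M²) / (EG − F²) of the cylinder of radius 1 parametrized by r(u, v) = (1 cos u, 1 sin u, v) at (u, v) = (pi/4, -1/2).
K = 0

Coefficients of the first fundamental form: E = 1, F = 0, G = 1.
Coefficients of the second fundamental form: L = -1, M = 0, N = 0.
Assemble K = (LN − M²)/(EG − F²) = 0. At (u, v) = (pi/4, -1/2): K = 0.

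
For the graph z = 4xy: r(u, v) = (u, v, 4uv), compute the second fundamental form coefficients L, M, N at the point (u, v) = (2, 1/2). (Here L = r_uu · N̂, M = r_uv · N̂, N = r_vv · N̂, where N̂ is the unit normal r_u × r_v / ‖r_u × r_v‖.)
L = 0;  M = 4*sqrt(69)/69;  N = 0

Compute the unit normal N̂(u, v) = (-4*v/sqrt(16*u^2 + 16*v^2 + 1), -4*u/sqrt(16*u^2 + 16*v^2 + 1), 1/sqrt(16*u^2 + 16*v^2 + 1)), and the second partials r_uu, r_uv, r_vv. Take dot products:
  L(u, v) = r_uu · N̂ = 0,
  M(u, v) = r_uv · N̂ = 4/sqrt(16*u^2 + 16*v^2 + 1),
  N(u, v) = r_vv · N̂ = 0.
Evaluating at (u, v) = (2, 1/2):
  L = 0, M = 4*sqrt(69)/69, N = 0.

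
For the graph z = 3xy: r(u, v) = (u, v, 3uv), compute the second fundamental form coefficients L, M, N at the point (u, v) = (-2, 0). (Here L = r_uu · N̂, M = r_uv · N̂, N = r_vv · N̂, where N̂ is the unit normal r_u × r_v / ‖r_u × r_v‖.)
L = 0;  M = 3*sqrt(37)/37;  N = 0

Compute the unit normal N̂(u, v) = (-3*v/sqrt(9*u^2 + 9*v^2 + 1), -3*u/sqrt(9*u^2 + 9*v^2 + 1), 1/sqrt(9*u^2 + 9*v^2 + 1)), and the second partials r_uu, r_uv, r_vv. Take dot products:
  L(u, v) = r_uu · N̂ = 0,
  M(u, v) = r_uv · N̂ = 3/sqrt(9*u^2 + 9*v^2 + 1),
  N(u, v) = r_vv · N̂ = 0.
Evaluating at (u, v) = (-2, 0):
  L = 0, M = 3*sqrt(37)/37, N = 0.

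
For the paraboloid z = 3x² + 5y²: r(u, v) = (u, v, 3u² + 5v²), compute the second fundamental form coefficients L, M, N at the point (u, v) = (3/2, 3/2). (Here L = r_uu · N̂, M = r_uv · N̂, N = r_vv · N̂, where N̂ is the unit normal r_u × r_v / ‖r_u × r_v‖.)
L = 6*sqrt(307)/307;  M = 0;  N = 10*sqrt(307)/307

Compute the unit normal N̂(u, v) = (-6*u/sqrt(36*u^2 + 100*v^2 + 1), -10*v/sqrt(36*u^2 + 100*v^2 + 1), 1/sqrt(36*u^2 + 100*v^2 + 1)), and the second partials r_uu, r_uv, r_vv. Take dot products:
  L(u, v) = r_uu · N̂ = 6/sqrt(36*u^2 + 100*v^2 + 1),
  M(u, v) = r_uv · N̂ = 0,
  N(u, v) = r_vv · N̂ = 10/sqrt(36*u^2 + 100*v^2 + 1).
Evaluating at (u, v) = (3/2, 3/2):
  L = 6*sqrt(307)/307, M = 0, N = 10*sqrt(307)/307.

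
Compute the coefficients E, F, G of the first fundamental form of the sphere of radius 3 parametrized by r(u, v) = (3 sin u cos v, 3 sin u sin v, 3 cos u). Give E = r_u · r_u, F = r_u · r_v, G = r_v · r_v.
E = 9;  F = 0;  G = 9*sin(u)^2

Compute partials: r_u = (3*cos(u)*cos(v), 3*sin(v)*cos(u), -3*sin(u)), r_v = (-3*sin(u)*sin(v), 3*sin(u)*cos(v), 0). Then
  E = r_u · r_u = 9,
  F = r_u · r_v = 0,
  G = r_v · r_v = 9*sin(u)^2.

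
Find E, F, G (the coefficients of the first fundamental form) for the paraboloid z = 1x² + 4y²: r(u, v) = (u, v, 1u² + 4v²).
E = 4*u^2 + 1;  F = 16*u*v;  G = 64*v^2 + 1

Compute partials: r_u = (1, 0, 2*u), r_v = (0, 1, 8*v). Then
  E = r_u · r_u = 4*u^2 + 1,
  F = r_u · r_v = 16*u*v,
  G = r_v · r_v = 64*v^2 + 1.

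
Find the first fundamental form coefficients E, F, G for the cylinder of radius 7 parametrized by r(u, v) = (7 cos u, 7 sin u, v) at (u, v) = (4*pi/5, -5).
E = 49;  F = 0;  G = 1

Partials: r_u = (-7*sin(u), 7*cos(u), 0), r_v = (0, 0, 1). As functions of (u, v):
  E = r_u · r_u = 49,
  F = r_u · r_v = 0,
  G = r_v · r_v = 1.
Evaluating at (u, v) = (4*pi/5, -5): E = 49, F = 0, G = 1.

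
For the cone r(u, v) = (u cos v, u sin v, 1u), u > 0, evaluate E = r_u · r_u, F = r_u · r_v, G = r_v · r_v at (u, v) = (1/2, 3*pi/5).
E = 2;  F = 0;  G = 1/4

Partials: r_u = (cos(v), sin(v), 1), r_v = (-u*sin(v), u*cos(v), 0). As functions of (u, v):
  E = r_u · r_u = 2,
  F = r_u · r_v = 0,
  G = r_v · r_v = u^2.
Evaluating at (u, v) = (1/2, 3*pi/5): E = 2, F = 0, G = 1/4.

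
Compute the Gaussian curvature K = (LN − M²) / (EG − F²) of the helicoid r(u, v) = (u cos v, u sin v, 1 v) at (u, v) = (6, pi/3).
K = -1/1369

Coefficients of the first fundamental form: E = 1, F = 0, G = u^2 + 1.
Coefficients of the second fundamental form: L = 0, M = -1/sqrt(u^2 + 1), N = 0.
Assemble K = (LN − M²)/(EG − F²) = -1/(u^2 + 1)^2. At (u, v) = (6, pi/3): K = -1/1369.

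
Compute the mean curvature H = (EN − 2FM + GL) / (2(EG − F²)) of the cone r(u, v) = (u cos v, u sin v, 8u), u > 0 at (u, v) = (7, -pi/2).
H = 4*sqrt(65)/455

With E = 65, F = 0, G = u^2, L = 0, M = 0, N = 8*sqrt(65)*u^2/(65*Abs(u)), assemble
  H = (EN − 2FM + GL) / (2(EG − F²)) = 4*sqrt(65)/(65*Abs(u)).
At (u, v) = (7, -pi/2): H = 4*sqrt(65)/455.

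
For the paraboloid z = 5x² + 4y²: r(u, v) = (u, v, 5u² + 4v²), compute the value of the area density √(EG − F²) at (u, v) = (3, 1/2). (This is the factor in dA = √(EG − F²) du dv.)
√(EG − F²)|_{(3, 1/2)} = sqrt(917)

E = 100*u^2 + 1, F = 80*u*v, G = 64*v^2 + 1, so EG − F² = 100*u^2 + 64*v^2 + 1. Taking the positive square root: √(EG − F²) = sqrt(100*u^2 + 64*v^2 + 1). At (u, v) = (3, 1/2): sqrt(917).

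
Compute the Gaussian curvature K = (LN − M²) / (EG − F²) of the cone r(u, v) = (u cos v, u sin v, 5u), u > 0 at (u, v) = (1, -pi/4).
K = 0

Coefficients of the first fundamental form: E = 26, F = 0, G = u^2.
Coefficients of the second fundamental form: L = 0, M = 0, N = 5*sqrt(26)*u^2/(26*Abs(u)).
Assemble K = (LN − M²)/(EG − F²) = 0. At (u, v) = (1, -pi/4): K = 0.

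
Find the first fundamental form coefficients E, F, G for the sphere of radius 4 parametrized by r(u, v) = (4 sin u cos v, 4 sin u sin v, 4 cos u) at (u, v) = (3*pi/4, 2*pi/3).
E = 16;  F = 0;  G = 8

Partials: r_u = (4*cos(u)*cos(v), 4*sin(v)*cos(u), -4*sin(u)), r_v = (-4*sin(u)*sin(v), 4*sin(u)*cos(v), 0). As functions of (u, v):
  E = r_u · r_u = 16,
  F = r_u · r_v = 0,
  G = r_v · r_v = 16*sin(u)^2.
Evaluating at (u, v) = (3*pi/4, 2*pi/3): E = 16, F = 0, G = 8.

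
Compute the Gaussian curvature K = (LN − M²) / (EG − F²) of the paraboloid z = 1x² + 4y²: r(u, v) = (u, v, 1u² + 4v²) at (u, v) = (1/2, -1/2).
K = 4/81

Coefficients of the first fundamental form: E = 4*u^2 + 1, F = 16*u*v, G = 64*v^2 + 1.
Coefficients of the second fundamental form: L = 2/sqrt(4*u^2 + 64*v^2 + 1), M = 0, N = 8/sqrt(4*u^2 + 64*v^2 + 1).
Assemble K = (LN − M²)/(EG − F²) = 16/(16*u^4 + 512*u^2*v^2 + 8*u^2 + 4096*v^4 + 128*v^2 + 1). At (u, v) = (1/2, -1/2): K = 4/81.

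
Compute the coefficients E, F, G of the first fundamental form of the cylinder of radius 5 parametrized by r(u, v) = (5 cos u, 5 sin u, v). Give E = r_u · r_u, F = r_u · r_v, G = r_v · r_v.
E = 25;  F = 0;  G = 1

Compute partials: r_u = (-5*sin(u), 5*cos(u), 0), r_v = (0, 0, 1). Then
  E = r_u · r_u = 25,
  F = r_u · r_v = 0,
  G = r_v · r_v = 1.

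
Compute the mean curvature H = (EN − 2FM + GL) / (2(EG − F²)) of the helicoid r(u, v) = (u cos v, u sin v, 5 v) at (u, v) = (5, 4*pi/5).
H = 0

With E = 1, F = 0, G = u^2 + 25, L = 0, M = -5/sqrt(u^2 + 25), N = 0, assemble
  H = (EN − 2FM + GL) / (2(EG − F²)) = 0.
At (u, v) = (5, 4*pi/5): H = 0.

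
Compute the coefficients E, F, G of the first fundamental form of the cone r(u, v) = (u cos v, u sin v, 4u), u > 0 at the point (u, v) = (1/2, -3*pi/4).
E = 17;  F = 0;  G = 1/4

Partials: r_u = (cos(v), sin(v), 4), r_v = (-u*sin(v), u*cos(v), 0). As functions of (u, v):
  E = r_u · r_u = 17,
  F = r_u · r_v = 0,
  G = r_v · r_v = u^2.
Evaluating at (u, v) = (1/2, -3*pi/4): E = 17, F = 0, G = 1/4.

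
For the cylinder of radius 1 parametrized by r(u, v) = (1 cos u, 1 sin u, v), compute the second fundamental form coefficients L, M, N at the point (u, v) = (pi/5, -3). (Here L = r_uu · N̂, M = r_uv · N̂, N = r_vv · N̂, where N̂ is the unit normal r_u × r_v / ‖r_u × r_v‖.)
L = -1;  M = 0;  N = 0

Compute the unit normal N̂(u, v) = (cos(u), sin(u), 0), and the second partials r_uu, r_uv, r_vv. Take dot products:
  L(u, v) = r_uu · N̂ = -1,
  M(u, v) = r_uv · N̂ = 0,
  N(u, v) = r_vv · N̂ = 0.
Evaluating at (u, v) = (pi/5, -3):
  L = -1, M = 0, N = 0.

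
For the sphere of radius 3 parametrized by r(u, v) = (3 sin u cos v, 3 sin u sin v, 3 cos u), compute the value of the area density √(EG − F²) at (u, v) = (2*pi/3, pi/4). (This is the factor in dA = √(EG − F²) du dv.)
√(EG − F²)|_{(2*pi/3, pi/4)} = 9*sqrt(3)/2

E = 9, F = 0, G = 9*sin(u)^2, so EG − F² = 81*sin(u)^2. Taking the positive square root: √(EG − F²) = 9*Abs(sin(u)). At (u, v) = (2*pi/3, pi/4): 9*sqrt(3)/2.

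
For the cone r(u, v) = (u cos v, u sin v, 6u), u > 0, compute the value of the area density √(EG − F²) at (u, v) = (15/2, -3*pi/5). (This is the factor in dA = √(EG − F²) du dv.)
√(EG − F²)|_{(15/2, -3*pi/5)} = 15*sqrt(37)/2

E = 37, F = 0, G = u^2, so EG − F² = 37*u^2. Taking the positive square root: √(EG − F²) = sqrt(37)*Abs(u). At (u, v) = (15/2, -3*pi/5): 15*sqrt(37)/2.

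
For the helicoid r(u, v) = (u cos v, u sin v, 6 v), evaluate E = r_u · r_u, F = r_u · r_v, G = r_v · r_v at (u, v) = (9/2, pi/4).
E = 1;  F = 0;  G = 225/4

Partials: r_u = (cos(v), sin(v), 0), r_v = (-u*sin(v), u*cos(v), 6). As functions of (u, v):
  E = r_u · r_u = 1,
  F = r_u · r_v = 0,
  G = r_v · r_v = u^2 + 36.
Evaluating at (u, v) = (9/2, pi/4): E = 1, F = 0, G = 225/4.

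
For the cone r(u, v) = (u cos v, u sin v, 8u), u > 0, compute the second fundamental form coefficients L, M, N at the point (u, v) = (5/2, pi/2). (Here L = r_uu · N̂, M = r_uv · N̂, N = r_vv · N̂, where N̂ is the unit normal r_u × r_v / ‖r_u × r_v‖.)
L = 0;  M = 0;  N = 4*sqrt(65)/13

Compute the unit normal N̂(u, v) = (-8*sqrt(65)*u*cos(v)/(65*Abs(u)), -8*sqrt(65)*u*sin(v)/(65*Abs(u)), sqrt(65)*u/(65*Abs(u))), and the second partials r_uu, r_uv, r_vv. Take dot products:
  L(u, v) = r_uu · N̂ = 0,
  M(u, v) = r_uv · N̂ = 0,
  N(u, v) = r_vv · N̂ = 8*sqrt(65)*u^2/(65*Abs(u)).
Evaluating at (u, v) = (5/2, pi/2):
  L = 0, M = 0, N = 4*sqrt(65)/13.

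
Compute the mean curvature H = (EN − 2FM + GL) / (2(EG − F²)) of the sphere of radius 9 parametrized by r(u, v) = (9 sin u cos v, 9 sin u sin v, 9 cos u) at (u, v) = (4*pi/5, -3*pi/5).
H = -1/9

With E = 81, F = 0, G = 81*sin(u)^2, L = -9*sin(u)/Abs(sin(u)), M = 0, N = -9*sin(u)^3/Abs(sin(u)), assemble
  H = (EN − 2FM + GL) / (2(EG − F²)) = -sin(u)/(9*Abs(sin(u))).
At (u, v) = (4*pi/5, -3*pi/5): H = -1/9.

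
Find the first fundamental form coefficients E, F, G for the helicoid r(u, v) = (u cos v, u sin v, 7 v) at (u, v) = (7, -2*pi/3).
E = 1;  F = 0;  G = 98

Partials: r_u = (cos(v), sin(v), 0), r_v = (-u*sin(v), u*cos(v), 7). As functions of (u, v):
  E = r_u · r_u = 1,
  F = r_u · r_v = 0,
  G = r_v · r_v = u^2 + 49.
Evaluating at (u, v) = (7, -2*pi/3): E = 1, F = 0, G = 98.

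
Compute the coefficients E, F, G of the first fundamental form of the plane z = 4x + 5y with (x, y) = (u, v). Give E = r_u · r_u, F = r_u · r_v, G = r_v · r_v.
E = 17;  F = 20;  G = 26

Compute partials: r_u = (1, 0, 4), r_v = (0, 1, 5). Then
  E = r_u · r_u = 17,
  F = r_u · r_v = 20,
  G = r_v · r_v = 26.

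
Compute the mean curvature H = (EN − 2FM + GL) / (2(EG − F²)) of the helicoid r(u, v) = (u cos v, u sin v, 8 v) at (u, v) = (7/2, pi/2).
H = 0

With E = 1, F = 0, G = u^2 + 64, L = 0, M = -8/sqrt(u^2 + 64), N = 0, assemble
  H = (EN − 2FM + GL) / (2(EG − F²)) = 0.
At (u, v) = (7/2, pi/2): H = 0.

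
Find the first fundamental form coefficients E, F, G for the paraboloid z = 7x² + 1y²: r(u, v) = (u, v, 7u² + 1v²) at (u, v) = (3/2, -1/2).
E = 442;  F = -21;  G = 2

Partials: r_u = (1, 0, 14*u), r_v = (0, 1, 2*v). As functions of (u, v):
  E = r_u · r_u = 196*u^2 + 1,
  F = r_u · r_v = 28*u*v,
  G = r_v · r_v = 4*v^2 + 1.
Evaluating at (u, v) = (3/2, -1/2): E = 442, F = -21, G = 2.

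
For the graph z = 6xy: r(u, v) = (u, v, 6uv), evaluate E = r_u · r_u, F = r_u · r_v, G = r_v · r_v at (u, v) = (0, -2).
E = 145;  F = 0;  G = 1

Partials: r_u = (1, 0, 6*v), r_v = (0, 1, 6*u). As functions of (u, v):
  E = r_u · r_u = 36*v^2 + 1,
  F = r_u · r_v = 36*u*v,
  G = r_v · r_v = 36*u^2 + 1.
Evaluating at (u, v) = (0, -2): E = 145, F = 0, G = 1.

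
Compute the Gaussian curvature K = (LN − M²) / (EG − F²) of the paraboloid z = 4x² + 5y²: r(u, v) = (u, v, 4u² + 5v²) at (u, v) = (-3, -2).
K = 80/954529

Coefficients of the first fundamental form: E = 64*u^2 + 1, F = 80*u*v, G = 100*v^2 + 1.
Coefficients of the second fundamental form: L = 8/sqrt(64*u^2 + 100*v^2 + 1), M = 0, N = 10/sqrt(64*u^2 + 100*v^2 + 1).
Assemble K = (LN − M²)/(EG − F²) = 80/(4096*u^4 + 12800*u^2*v^2 + 128*u^2 + 10000*v^4 + 200*v^2 + 1). At (u, v) = (-3, -2): K = 80/954529.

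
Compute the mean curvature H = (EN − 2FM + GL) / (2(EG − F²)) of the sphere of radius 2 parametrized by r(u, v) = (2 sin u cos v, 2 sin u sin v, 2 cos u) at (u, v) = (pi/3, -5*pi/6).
H = -1/2

With E = 4, F = 0, G = 4*sin(u)^2, L = -2*sin(u)/Abs(sin(u)), M = 0, N = -2*sin(u)^3/Abs(sin(u)), assemble
  H = (EN − 2FM + GL) / (2(EG − F²)) = -sin(u)/(2*Abs(sin(u))).
At (u, v) = (pi/3, -5*pi/6): H = -1/2.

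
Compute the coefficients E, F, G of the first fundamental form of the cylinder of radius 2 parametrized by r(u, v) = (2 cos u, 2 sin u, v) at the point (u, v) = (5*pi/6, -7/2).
E = 4;  F = 0;  G = 1

Partials: r_u = (-2*sin(u), 2*cos(u), 0), r_v = (0, 0, 1). As functions of (u, v):
  E = r_u · r_u = 4,
  F = r_u · r_v = 0,
  G = r_v · r_v = 1.
Evaluating at (u, v) = (5*pi/6, -7/2): E = 4, F = 0, G = 1.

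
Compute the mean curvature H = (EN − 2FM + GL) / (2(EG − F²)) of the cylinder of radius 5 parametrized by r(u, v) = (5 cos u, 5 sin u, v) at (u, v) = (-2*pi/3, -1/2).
H = -1/10

With E = 25, F = 0, G = 1, L = -5, M = 0, N = 0, assemble
  H = (EN − 2FM + GL) / (2(EG − F²)) = -1/10.
At (u, v) = (-2*pi/3, -1/2): H = -1/10.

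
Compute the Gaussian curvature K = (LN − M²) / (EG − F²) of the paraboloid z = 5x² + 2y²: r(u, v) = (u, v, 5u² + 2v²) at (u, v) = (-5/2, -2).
K = 2/23805

Coefficients of the first fundamental form: E = 100*u^2 + 1, F = 40*u*v, G = 16*v^2 + 1.
Coefficients of the second fundamental form: L = 10/sqrt(100*u^2 + 16*v^2 + 1), M = 0, N = 4/sqrt(100*u^2 + 16*v^2 + 1).
Assemble K = (LN − M²)/(EG − F²) = 40/(10000*u^4 + 3200*u^2*v^2 + 200*u^2 + 256*v^4 + 32*v^2 + 1). At (u, v) = (-5/2, -2): K = 2/23805.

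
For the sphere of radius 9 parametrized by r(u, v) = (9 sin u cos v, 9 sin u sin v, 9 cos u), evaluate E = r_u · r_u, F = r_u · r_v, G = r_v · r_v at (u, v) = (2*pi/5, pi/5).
E = 81;  F = 0;  G = 81*sqrt(5)/8 + 405/8

Partials: r_u = (9*cos(u)*cos(v), 9*sin(v)*cos(u), -9*sin(u)), r_v = (-9*sin(u)*sin(v), 9*sin(u)*cos(v), 0). As functions of (u, v):
  E = r_u · r_u = 81,
  F = r_u · r_v = 0,
  G = r_v · r_v = 81*sin(u)^2.
Evaluating at (u, v) = (2*pi/5, pi/5): E = 81, F = 0, G = 81*sqrt(5)/8 + 405/8.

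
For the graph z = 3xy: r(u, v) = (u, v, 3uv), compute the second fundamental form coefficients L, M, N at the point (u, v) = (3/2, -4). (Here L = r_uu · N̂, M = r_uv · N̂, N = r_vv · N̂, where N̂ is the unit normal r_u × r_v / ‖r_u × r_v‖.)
L = 0;  M = 6*sqrt(661)/661;  N = 0

Compute the unit normal N̂(u, v) = (-3*v/sqrt(9*u^2 + 9*v^2 + 1), -3*u/sqrt(9*u^2 + 9*v^2 + 1), 1/sqrt(9*u^2 + 9*v^2 + 1)), and the second partials r_uu, r_uv, r_vv. Take dot products:
  L(u, v) = r_uu · N̂ = 0,
  M(u, v) = r_uv · N̂ = 3/sqrt(9*u^2 + 9*v^2 + 1),
  N(u, v) = r_vv · N̂ = 0.
Evaluating at (u, v) = (3/2, -4):
  L = 0, M = 6*sqrt(661)/661, N = 0.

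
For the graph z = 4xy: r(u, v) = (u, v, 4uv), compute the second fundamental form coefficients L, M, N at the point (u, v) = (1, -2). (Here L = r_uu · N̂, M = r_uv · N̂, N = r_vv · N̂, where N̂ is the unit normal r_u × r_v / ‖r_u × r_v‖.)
L = 0;  M = 4/9;  N = 0

Compute the unit normal N̂(u, v) = (-4*v/sqrt(16*u^2 + 16*v^2 + 1), -4*u/sqrt(16*u^2 + 16*v^2 + 1), 1/sqrt(16*u^2 + 16*v^2 + 1)), and the second partials r_uu, r_uv, r_vv. Take dot products:
  L(u, v) = r_uu · N̂ = 0,
  M(u, v) = r_uv · N̂ = 4/sqrt(16*u^2 + 16*v^2 + 1),
  N(u, v) = r_vv · N̂ = 0.
Evaluating at (u, v) = (1, -2):
  L = 0, M = 4/9, N = 0.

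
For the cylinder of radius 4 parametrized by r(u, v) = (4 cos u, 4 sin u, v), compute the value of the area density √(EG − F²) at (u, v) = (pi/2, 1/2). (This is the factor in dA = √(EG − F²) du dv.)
√(EG − F²)|_{(pi/2, 1/2)} = 4

E = 16, F = 0, G = 1, so EG − F² = 16. Taking the positive square root: √(EG − F²) = 4. At (u, v) = (pi/2, 1/2): 4.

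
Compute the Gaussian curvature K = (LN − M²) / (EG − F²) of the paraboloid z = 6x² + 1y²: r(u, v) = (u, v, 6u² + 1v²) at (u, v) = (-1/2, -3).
K = 24/5329

Coefficients of the first fundamental form: E = 144*u^2 + 1, F = 24*u*v, G = 4*v^2 + 1.
Coefficients of the second fundamental form: L = 12/sqrt(144*u^2 + 4*v^2 + 1), M = 0, N = 2/sqrt(144*u^2 + 4*v^2 + 1).
Assemble K = (LN − M²)/(EG − F²) = 24/(20736*u^4 + 1152*u^2*v^2 + 288*u^2 + 16*v^4 + 8*v^2 + 1). At (u, v) = (-1/2, -3): K = 24/5329.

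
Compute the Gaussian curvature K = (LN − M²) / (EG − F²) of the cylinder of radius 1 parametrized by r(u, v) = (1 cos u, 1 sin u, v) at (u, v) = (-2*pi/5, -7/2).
K = 0

Coefficients of the first fundamental form: E = 1, F = 0, G = 1.
Coefficients of the second fundamental form: L = -1, M = 0, N = 0.
Assemble K = (LN − M²)/(EG − F²) = 0. At (u, v) = (-2*pi/5, -7/2): K = 0.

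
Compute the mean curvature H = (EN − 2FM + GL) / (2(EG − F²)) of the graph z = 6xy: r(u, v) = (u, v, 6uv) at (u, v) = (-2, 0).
H = 0

With E = 36*v^2 + 1, F = 36*u*v, G = 36*u^2 + 1, L = 0, M = 6/sqrt(36*u^2 + 36*v^2 + 1), N = 0, assemble
  H = (EN − 2FM + GL) / (2(EG − F²)) = -216*u*v/(36*u^2 + 36*v^2 + 1)^(3/2).
At (u, v) = (-2, 0): H = 0.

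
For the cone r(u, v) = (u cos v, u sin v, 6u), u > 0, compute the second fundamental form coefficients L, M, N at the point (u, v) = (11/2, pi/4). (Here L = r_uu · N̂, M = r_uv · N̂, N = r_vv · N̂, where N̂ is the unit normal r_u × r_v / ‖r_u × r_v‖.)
L = 0;  M = 0;  N = 33*sqrt(37)/37

Compute the unit normal N̂(u, v) = (-6*sqrt(37)*u*cos(v)/(37*Abs(u)), -6*sqrt(37)*u*sin(v)/(37*Abs(u)), sqrt(37)*u/(37*Abs(u))), and the second partials r_uu, r_uv, r_vv. Take dot products:
  L(u, v) = r_uu · N̂ = 0,
  M(u, v) = r_uv · N̂ = 0,
  N(u, v) = r_vv · N̂ = 6*sqrt(37)*u^2/(37*Abs(u)).
Evaluating at (u, v) = (11/2, pi/4):
  L = 0, M = 0, N = 33*sqrt(37)/37.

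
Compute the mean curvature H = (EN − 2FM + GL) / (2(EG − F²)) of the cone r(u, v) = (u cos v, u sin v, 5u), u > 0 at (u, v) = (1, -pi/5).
H = 5*sqrt(26)/52

With E = 26, F = 0, G = u^2, L = 0, M = 0, N = 5*sqrt(26)*u^2/(26*Abs(u)), assemble
  H = (EN − 2FM + GL) / (2(EG − F²)) = 5*sqrt(26)/(52*Abs(u)).
At (u, v) = (1, -pi/5): H = 5*sqrt(26)/52.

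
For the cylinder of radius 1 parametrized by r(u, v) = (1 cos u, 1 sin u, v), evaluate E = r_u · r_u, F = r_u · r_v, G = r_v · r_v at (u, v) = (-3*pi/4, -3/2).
E = 1;  F = 0;  G = 1

Partials: r_u = (-sin(u), cos(u), 0), r_v = (0, 0, 1). As functions of (u, v):
  E = r_u · r_u = 1,
  F = r_u · r_v = 0,
  G = r_v · r_v = 1.
Evaluating at (u, v) = (-3*pi/4, -3/2): E = 1, F = 0, G = 1.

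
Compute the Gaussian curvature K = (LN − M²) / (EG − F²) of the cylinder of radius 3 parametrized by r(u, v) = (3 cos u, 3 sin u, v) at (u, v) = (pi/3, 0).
K = 0

Coefficients of the first fundamental form: E = 9, F = 0, G = 1.
Coefficients of the second fundamental form: L = -3, M = 0, N = 0.
Assemble K = (LN − M²)/(EG − F²) = 0. At (u, v) = (pi/3, 0): K = 0.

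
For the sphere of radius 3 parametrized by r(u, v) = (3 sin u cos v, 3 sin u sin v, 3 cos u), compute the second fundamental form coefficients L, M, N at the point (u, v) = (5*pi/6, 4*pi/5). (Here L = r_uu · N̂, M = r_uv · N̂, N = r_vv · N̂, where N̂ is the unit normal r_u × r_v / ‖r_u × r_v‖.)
L = -3;  M = 0;  N = -3/4

Compute the unit normal N̂(u, v) = (sin(u)^2*cos(v)/Abs(sin(u)), sin(u)^2*sin(v)/Abs(sin(u)), sin(2*u)/(2*Abs(sin(u)))), and the second partials r_uu, r_uv, r_vv. Take dot products:
  L(u, v) = r_uu · N̂ = -3*sin(u)/Abs(sin(u)),
  M(u, v) = r_uv · N̂ = 0,
  N(u, v) = r_vv · N̂ = -3*sin(u)^3/Abs(sin(u)).
Evaluating at (u, v) = (5*pi/6, 4*pi/5):
  L = -3, M = 0, N = -3/4.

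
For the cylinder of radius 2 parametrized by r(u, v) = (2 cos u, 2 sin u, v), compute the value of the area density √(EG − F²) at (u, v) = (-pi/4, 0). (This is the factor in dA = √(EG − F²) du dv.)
√(EG − F²)|_{(-pi/4, 0)} = 2

E = 4, F = 0, G = 1, so EG − F² = 4. Taking the positive square root: √(EG − F²) = 2. At (u, v) = (-pi/4, 0): 2.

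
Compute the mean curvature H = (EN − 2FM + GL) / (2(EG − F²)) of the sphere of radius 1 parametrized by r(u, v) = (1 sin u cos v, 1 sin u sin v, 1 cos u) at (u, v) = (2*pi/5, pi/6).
H = -1

With E = 1, F = 0, G = sin(u)^2, L = -sin(u)/Abs(sin(u)), M = 0, N = -sin(u)^3/Abs(sin(u)), assemble
  H = (EN − 2FM + GL) / (2(EG − F²)) = -sin(u)/Abs(sin(u)).
At (u, v) = (2*pi/5, pi/6): H = -1.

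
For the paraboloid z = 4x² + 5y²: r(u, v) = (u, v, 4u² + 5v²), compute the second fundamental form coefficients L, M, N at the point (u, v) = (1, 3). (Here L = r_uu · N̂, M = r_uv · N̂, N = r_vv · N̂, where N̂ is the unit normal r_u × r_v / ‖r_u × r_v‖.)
L = 8*sqrt(965)/965;  M = 0;  N = 2*sqrt(965)/193

Compute the unit normal N̂(u, v) = (-8*u/sqrt(64*u^2 + 100*v^2 + 1), -10*v/sqrt(64*u^2 + 100*v^2 + 1), 1/sqrt(64*u^2 + 100*v^2 + 1)), and the second partials r_uu, r_uv, r_vv. Take dot products:
  L(u, v) = r_uu · N̂ = 8/sqrt(64*u^2 + 100*v^2 + 1),
  M(u, v) = r_uv · N̂ = 0,
  N(u, v) = r_vv · N̂ = 10/sqrt(64*u^2 + 100*v^2 + 1).
Evaluating at (u, v) = (1, 3):
  L = 8*sqrt(965)/965, M = 0, N = 2*sqrt(965)/193.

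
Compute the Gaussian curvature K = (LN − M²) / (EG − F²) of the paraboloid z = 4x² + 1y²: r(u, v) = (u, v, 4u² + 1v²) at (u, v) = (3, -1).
K = 16/337561

Coefficients of the first fundamental form: E = 64*u^2 + 1, F = 16*u*v, G = 4*v^2 + 1.
Coefficients of the second fundamental form: L = 8/sqrt(64*u^2 + 4*v^2 + 1), M = 0, N = 2/sqrt(64*u^2 + 4*v^2 + 1).
Assemble K = (LN − M²)/(EG − F²) = 16/(4096*u^4 + 512*u^2*v^2 + 128*u^2 + 16*v^4 + 8*v^2 + 1). At (u, v) = (3, -1): K = 16/337561.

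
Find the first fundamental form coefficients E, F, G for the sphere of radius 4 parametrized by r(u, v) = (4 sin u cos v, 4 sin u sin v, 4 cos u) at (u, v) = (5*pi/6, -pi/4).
E = 16;  F = 0;  G = 4

Partials: r_u = (4*cos(u)*cos(v), 4*sin(v)*cos(u), -4*sin(u)), r_v = (-4*sin(u)*sin(v), 4*sin(u)*cos(v), 0). As functions of (u, v):
  E = r_u · r_u = 16,
  F = r_u · r_v = 0,
  G = r_v · r_v = 16*sin(u)^2.
Evaluating at (u, v) = (5*pi/6, -pi/4): E = 16, F = 0, G = 4.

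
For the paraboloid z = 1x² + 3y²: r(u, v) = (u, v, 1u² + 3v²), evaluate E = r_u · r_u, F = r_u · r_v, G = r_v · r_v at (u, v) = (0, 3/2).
E = 1;  F = 0;  G = 82

Partials: r_u = (1, 0, 2*u), r_v = (0, 1, 6*v). As functions of (u, v):
  E = r_u · r_u = 4*u^2 + 1,
  F = r_u · r_v = 12*u*v,
  G = r_v · r_v = 36*v^2 + 1.
Evaluating at (u, v) = (0, 3/2): E = 1, F = 0, G = 82.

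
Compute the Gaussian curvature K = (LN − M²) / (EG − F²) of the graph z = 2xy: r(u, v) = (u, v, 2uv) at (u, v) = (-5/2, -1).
K = -1/225

Coefficients of the first fundamental form: E = 4*v^2 + 1, F = 4*u*v, G = 4*u^2 + 1.
Coefficients of the second fundamental form: L = 0, M = 2/sqrt(4*u^2 + 4*v^2 + 1), N = 0.
Assemble K = (LN − M²)/(EG − F²) = -4/(16*u^4 + 32*u^2*v^2 + 8*u^2 + 16*v^4 + 8*v^2 + 1). At (u, v) = (-5/2, -1): K = -1/225.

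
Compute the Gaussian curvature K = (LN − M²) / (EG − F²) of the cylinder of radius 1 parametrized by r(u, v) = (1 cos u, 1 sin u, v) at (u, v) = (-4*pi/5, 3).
K = 0

Coefficients of the first fundamental form: E = 1, F = 0, G = 1.
Coefficients of the second fundamental form: L = -1, M = 0, N = 0.
Assemble K = (LN − M²)/(EG − F²) = 0. At (u, v) = (-4*pi/5, 3): K = 0.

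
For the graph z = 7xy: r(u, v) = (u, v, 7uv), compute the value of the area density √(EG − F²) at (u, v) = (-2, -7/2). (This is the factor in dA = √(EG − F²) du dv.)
√(EG − F²)|_{(-2, -7/2)} = sqrt(3189)/2

E = 49*v^2 + 1, F = 49*u*v, G = 49*u^2 + 1, so EG − F² = 49*u^2 + 49*v^2 + 1. Taking the positive square root: √(EG − F²) = sqrt(49*u^2 + 49*v^2 + 1). At (u, v) = (-2, -7/2): sqrt(3189)/2.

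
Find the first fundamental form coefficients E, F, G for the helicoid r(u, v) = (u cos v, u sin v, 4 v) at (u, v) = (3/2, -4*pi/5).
E = 1;  F = 0;  G = 73/4

Partials: r_u = (cos(v), sin(v), 0), r_v = (-u*sin(v), u*cos(v), 4). As functions of (u, v):
  E = r_u · r_u = 1,
  F = r_u · r_v = 0,
  G = r_v · r_v = u^2 + 16.
Evaluating at (u, v) = (3/2, -4*pi/5): E = 1, F = 0, G = 73/4.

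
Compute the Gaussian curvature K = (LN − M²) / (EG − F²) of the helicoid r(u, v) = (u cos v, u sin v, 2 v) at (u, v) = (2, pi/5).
K = -1/16

Coefficients of the first fundamental form: E = 1, F = 0, G = u^2 + 4.
Coefficients of the second fundamental form: L = 0, M = -2/sqrt(u^2 + 4), N = 0.
Assemble K = (LN − M²)/(EG − F²) = -4/(u^2 + 4)^2. At (u, v) = (2, pi/5): K = -1/16.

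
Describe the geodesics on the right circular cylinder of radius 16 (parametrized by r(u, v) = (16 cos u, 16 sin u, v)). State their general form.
The cylinder is flat (K = 0) and locally isometric to the plane via the development (u, v) ↦ (16 u, v). Geodesics are the pre-images of straight lines: circles (v constant), vertical lines (u constant), and helices (v = c · u + d) for constants c, d.

A right cylinder has E = 16², F = 0, G = 1, so EG − F² = 16², and L = −16, M = N = 0, giving K = (LN − M²)/(EG − F²) = 0 everywhere. A flat surface is locally isometric to the Euclidean plane via the map (u, v) ↦ (16 u, v). Straight lines in the (x̃, ỹ) plane pull back to: (a) horizontal circles (v = const), (b) vertical generators (u = const), and (c) helices (16 u tan θ = v, i.e. v = c · u + d).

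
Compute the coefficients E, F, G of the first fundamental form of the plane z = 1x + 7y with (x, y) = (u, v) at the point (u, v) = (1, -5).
E = 2;  F = 7;  G = 50

Partials: r_u = (1, 0, 1), r_v = (0, 1, 7). As functions of (u, v):
  E = r_u · r_u = 2,
  F = r_u · r_v = 7,
  G = r_v · r_v = 50.
Evaluating at (u, v) = (1, -5): E = 2, F = 7, G = 50.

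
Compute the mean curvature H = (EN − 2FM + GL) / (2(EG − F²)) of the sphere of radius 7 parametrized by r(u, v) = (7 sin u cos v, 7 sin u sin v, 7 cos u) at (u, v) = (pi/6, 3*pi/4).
H = -1/7

With E = 49, F = 0, G = 49*sin(u)^2, L = -7*sin(u)/Abs(sin(u)), M = 0, N = -7*sin(u)^3/Abs(sin(u)), assemble
  H = (EN − 2FM + GL) / (2(EG − F²)) = -sin(u)/(7*Abs(sin(u))).
At (u, v) = (pi/6, 3*pi/4): H = -1/7.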